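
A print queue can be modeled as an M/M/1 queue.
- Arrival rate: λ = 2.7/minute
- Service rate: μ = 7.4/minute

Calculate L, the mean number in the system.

ρ = λ/μ = 2.7/7.4 = 0.3649
For M/M/1: L = λ/(μ-λ)
L = 2.7/(7.4-2.7) = 2.7/4.70
L = 0.5745 jobs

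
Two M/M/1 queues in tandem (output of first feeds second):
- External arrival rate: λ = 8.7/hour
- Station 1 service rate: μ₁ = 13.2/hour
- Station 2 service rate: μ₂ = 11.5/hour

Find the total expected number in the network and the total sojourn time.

By Jackson's theorem, each station behaves as independent M/M/1.
Station 1: ρ₁ = 8.7/13.2 = 0.6591, L₁ = ρ₁/(1-ρ₁) = λ/(μ₁-λ) = 8.7/4.50 = 1.93333
Station 2: ρ₂ = 8.7/11.5 = 0.7565, L₂ = ρ₂/(1-ρ₂) = λ/(μ₂-λ) = 8.7/2.80 = 3.10714
Total: L = L₁ + L₂ = 1.93333 + 3.10714 = 5.0405
W = L/λ = 5.0405/8.7 = 0.5794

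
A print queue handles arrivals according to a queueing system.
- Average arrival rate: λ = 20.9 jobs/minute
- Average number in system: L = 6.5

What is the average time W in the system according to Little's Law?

Little's Law: L = λW, so W = L/λ
W = 6.5/20.9 = 0.3110 minutes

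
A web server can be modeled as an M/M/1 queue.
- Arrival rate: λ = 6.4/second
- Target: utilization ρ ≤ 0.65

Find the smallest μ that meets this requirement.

ρ = λ/μ, so μ = λ/ρ
μ ≥ 6.4/0.65 = 9.8462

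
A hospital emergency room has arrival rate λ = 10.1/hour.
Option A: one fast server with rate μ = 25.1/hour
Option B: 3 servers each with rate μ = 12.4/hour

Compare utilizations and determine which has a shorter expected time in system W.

Option A: single server μ = 25.1 (M/M/1)
  ρ_A = 10.1/25.1 = 0.4024
  W_A = 1/(μ-λ) = 1/(25.1-10.1) = 1/15.00 = 0.06667

Option B: 3 servers μ = 12.4 (M/M/3)
  ρ_B = λ/(cμ) = 10.1/(3×12.4) = 0.2715
  Offered load a = λ/μ = cρ = 10.1/12.4 = 0.8145
  P₀ = [ Σₙ₌₀^2 aⁿ/n! + a^3/(3!(1-ρ)) ]⁻¹
  Σ = a^0/0! + a^1/1! + a^2/2! = 1.0000 + 0.8145 + 0.3317 = 2.1462
  a^3/(3!(1-ρ)) = 0.5404/(6 × 0.7285) = 0.1236
  P₀ = 1/(2.1462 + 0.1236) = 0.4406
  Lq = P₀·a^3·ρ / (3!(1-ρ)²) = 0.4406 × 0.5404 × 0.2715 / (6 × 0.5307) = 0.02030
  Wq_B = Lq/λ = 0.020299/10.1 = 0.0020098
  W_B = Wq_B + 1/μ = 0.0020098 + 0.080645 = 0.08265

Since W_A = 0.06667 < W_B = 0.08265, Option A (single fast server) has the shorter time in system.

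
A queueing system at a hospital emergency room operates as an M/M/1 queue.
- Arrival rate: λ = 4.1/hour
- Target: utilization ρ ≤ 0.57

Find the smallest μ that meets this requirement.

ρ = λ/μ, so μ = λ/ρ
μ ≥ 4.1/0.57 = 7.1930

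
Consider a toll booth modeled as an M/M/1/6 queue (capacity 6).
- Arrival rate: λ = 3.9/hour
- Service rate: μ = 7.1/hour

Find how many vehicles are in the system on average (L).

ρ = λ/μ = 3.9/7.1 = 0.5493
P₀ = (1-ρ)/(1-ρ^(K+1)) = (1-0.5493)/(1-0.5493^7) = 0.4507/0.9849 = 0.4576
P_K = P₀×ρ^K = 0.4576 × 0.5493^6 = 0.4576 × 0.02747 = 0.01257
L = ρ[1 - (K+1)ρ^K + Kρ^(K+1)] / [(1-ρ)(1-ρ^(K+1))]
L = 0.5493 × (1 - 7×0.02747 + 6×0.01509) / ((1 - 0.5493) × (1 - 0.01509)) = 1.1115 vehicles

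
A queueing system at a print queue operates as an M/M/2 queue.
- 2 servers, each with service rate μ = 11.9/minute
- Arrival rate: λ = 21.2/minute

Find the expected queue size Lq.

Traffic intensity: ρ = λ/(cμ) = 21.2/(2×11.9) = 0.8908
Since ρ = 0.8908 < 1, system is stable.
Offered load a = λ/μ = cρ = 21.2/11.9 = 1.7815
P₀ = [ Σₙ₌₀^1 aⁿ/n! + a^2/(2!(1-ρ)) ]⁻¹
Σ = a^0/0! + a^1/1! = 1.0000 + 1.7815 = 2.7815
a^2/(2!(1-ρ)) = 3.17379/(2 × 0.109244) = 14.5262
P₀ = 1/(2.7815 + 14.5262) = 0.05778
Lq = P₀·a^2·ρ / (2!(1-ρ)²) = 0.0577778 × 3.17379 × 0.890756 / (2 × 0.0119342) = 6.8434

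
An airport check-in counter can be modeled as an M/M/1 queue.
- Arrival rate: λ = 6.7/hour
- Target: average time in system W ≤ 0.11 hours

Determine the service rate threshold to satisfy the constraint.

For M/M/1: W = 1/(μ-λ)
Need W ≤ 0.11, so 1/(μ-λ) ≤ 0.11
μ - λ ≥ 1/0.11 = 9.0909
μ ≥ 6.7 + 9.0909 = 15.7909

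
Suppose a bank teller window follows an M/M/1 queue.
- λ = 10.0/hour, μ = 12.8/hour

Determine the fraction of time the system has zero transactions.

ρ = λ/μ = 10.0/12.8 = 0.7812
P(0) = 1 - ρ = 1 - 0.7812 = 0.2188
The server is idle 21.88% of the time.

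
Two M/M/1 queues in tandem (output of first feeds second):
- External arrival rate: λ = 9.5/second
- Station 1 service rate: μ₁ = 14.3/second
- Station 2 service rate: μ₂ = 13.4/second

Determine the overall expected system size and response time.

By Jackson's theorem, each station behaves as independent M/M/1.
Station 1: ρ₁ = 9.5/14.3 = 0.6643, L₁ = ρ₁/(1-ρ₁) = λ/(μ₁-λ) = 9.5/4.80 = 1.9792
Station 2: ρ₂ = 9.5/13.4 = 0.7090, L₂ = ρ₂/(1-ρ₂) = λ/(μ₂-λ) = 9.5/3.90 = 2.4359
Total: L = L₁ + L₂ = 1.9792 + 2.4359 = 4.4151
W = L/λ = 4.4151/9.5 = 0.4647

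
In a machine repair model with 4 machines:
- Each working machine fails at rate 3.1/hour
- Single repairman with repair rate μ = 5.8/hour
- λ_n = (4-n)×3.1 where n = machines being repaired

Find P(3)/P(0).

P(3)/P(0) = ∏_{i=0}^{3-1} λ_i/μ_{i+1}
= (4-0)×3.1/5.8 × (4-1)×3.1/5.8 × (4-2)×3.1/5.8
= 3.6645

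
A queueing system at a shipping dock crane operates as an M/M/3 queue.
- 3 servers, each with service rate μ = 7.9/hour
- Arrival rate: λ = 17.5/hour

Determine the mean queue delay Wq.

Traffic intensity: ρ = λ/(cμ) = 17.5/(3×7.9) = 0.7384
Since ρ = 0.7384 < 1, system is stable.
Offered load a = λ/μ = cρ = 17.5/7.9 = 2.2152
P₀ = [ Σₙ₌₀^2 aⁿ/n! + a^3/(3!(1-ρ)) ]⁻¹
Σ = a^0/0! + a^1/1! + a^2/2! = 1.0000 + 2.2152 + 2.4535 = 5.6687
a^3/(3!(1-ρ)) = 10.8701/(6 × 0.261603) = 6.9253
P₀ = 1/(5.6687 + 6.9253) = 0.07940
Lq = P₀·a^3·ρ / (3!(1-ρ)²) = 0.079403 × 10.8701 × 0.73840 / (6 × 0.068436) = 1.5521
Wq = Lq/λ = 1.5521/17.5 = 0.08869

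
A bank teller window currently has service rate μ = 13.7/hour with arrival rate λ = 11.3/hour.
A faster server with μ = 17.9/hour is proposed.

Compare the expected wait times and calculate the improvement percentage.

System 1: ρ₁ = 11.3/13.7 = 0.8248, W₁ = 1/(13.7-11.3) = 0.4167
System 2: ρ₂ = 11.3/17.9 = 0.6313, W₂ = 1/(17.9-11.3) = 0.1515
Improvement: (W₁-W₂)/W₁ = (0.4167-0.1515)/0.4167 = 63.64%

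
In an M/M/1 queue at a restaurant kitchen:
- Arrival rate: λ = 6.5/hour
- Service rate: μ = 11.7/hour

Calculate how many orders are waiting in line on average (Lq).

ρ = λ/μ = 6.5/11.7 = 0.5556
For M/M/1: Lq = λ²/(μ(μ-λ))
Lq = 42.25/(11.7 × 5.20)
Lq = 0.6944 orders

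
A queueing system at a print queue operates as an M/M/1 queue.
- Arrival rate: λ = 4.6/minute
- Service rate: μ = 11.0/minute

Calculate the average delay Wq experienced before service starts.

First, compute utilization: ρ = λ/μ = 4.6/11.0 = 0.4182
For M/M/1: Wq = λ/(μ(μ-λ))
Wq = 4.6/(11.0 × (11.0-4.6))
Wq = 4.6/(11.0 × 6.40)
Wq = 0.06534 minutes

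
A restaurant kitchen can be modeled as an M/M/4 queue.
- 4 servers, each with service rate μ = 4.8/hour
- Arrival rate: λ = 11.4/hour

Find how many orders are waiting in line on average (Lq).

Traffic intensity: ρ = λ/(cμ) = 11.4/(4×4.8) = 0.5938
Since ρ = 0.5938 < 1, system is stable.
Offered load a = λ/μ = cρ = 11.4/4.8 = 2.3750
P₀ = [ Σₙ₌₀^3 aⁿ/n! + a^4/(4!(1-ρ)) ]⁻¹
Σ = a^0/0! + a^1/1! + a^2/2! + a^3/3! = 1.00000 + 2.37500 + 2.82031 + 2.23275 = 8.4281
a^4/(4!(1-ρ)) = 31.81665/(24 × 0.4062500) = 3.2632
P₀ = 1/(8.4281 + 3.2632) = 0.08553
Lq = P₀·a^4·ρ / (4!(1-ρ)²) = 0.085534 × 31.8167 × 0.59375 / (24 × 0.16504) = 0.4079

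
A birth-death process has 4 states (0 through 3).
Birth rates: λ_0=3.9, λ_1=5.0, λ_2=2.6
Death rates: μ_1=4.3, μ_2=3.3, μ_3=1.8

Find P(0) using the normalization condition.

Ratios P(n)/P(0) = (λ₀···λₙ₋₁)/(μ₁···μₙ):
P(1)/P(0) = (3.9)/(4.3) = 0.9069767
P(2)/P(0) = (3.9×5.0)/(4.3×3.3) = 1.374207
P(3)/P(0) = (3.9×5.0×2.6)/(4.3×3.3×1.8) = 1.984966

Normalization: ∑ P(n) = 1
P(0) × (1.000000 + 0.9069767 + 1.374207 + 1.984966) = 1
P(0) × 5.2661 = 1
P(0) = 1/5.2661 = 0.1899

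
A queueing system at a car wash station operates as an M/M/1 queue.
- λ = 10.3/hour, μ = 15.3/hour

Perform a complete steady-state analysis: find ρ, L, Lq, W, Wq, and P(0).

Step 1: ρ = λ/μ = 10.3/15.3 = 0.6732
Step 2: L = λ/(μ-λ) = 10.3/5.00 = 2.0600
Step 3: Lq = λ²/(μ(μ-λ)) = 106.09/(15.3×5.00) = 1.3868
Step 4: W = 1/(μ-λ) = 1/5.00 = 0.2000
Step 5: Wq = λ/(μ(μ-λ)) = 10.3/(15.3×5.00) = 0.1346
Step 6: P(0) = 1-ρ = 0.3268
Verify: L = λW = 10.3×0.2000 = 2.0600 ✔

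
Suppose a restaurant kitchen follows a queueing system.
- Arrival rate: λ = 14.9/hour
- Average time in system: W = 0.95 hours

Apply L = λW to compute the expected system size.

Little's Law: L = λW
L = 14.9 × 0.95 = 14.1550 orders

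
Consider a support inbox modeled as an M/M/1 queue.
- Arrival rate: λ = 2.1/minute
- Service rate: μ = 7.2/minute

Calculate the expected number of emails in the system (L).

ρ = λ/μ = 2.1/7.2 = 0.2917
For M/M/1: L = λ/(μ-λ)
L = 2.1/(7.2-2.1) = 2.1/5.10
L = 0.4118 emails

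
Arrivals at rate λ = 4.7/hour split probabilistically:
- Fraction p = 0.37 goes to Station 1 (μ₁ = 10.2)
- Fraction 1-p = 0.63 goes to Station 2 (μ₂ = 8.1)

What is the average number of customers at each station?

Effective rates: λ₁ = 4.7×0.37 = 1.739, λ₂ = 4.7×0.63 = 2.961
Station 1: ρ₁ = 1.739/10.2 = 0.1705, L₁ = ρ₁/(1-ρ₁) = 0.1705/(1-0.1705) = 0.2055
Station 2: ρ₂ = 2.961/8.1 = 0.36556, L₂ = ρ₂/(1-ρ₂) = 0.36556/(1-0.36556) = 0.5762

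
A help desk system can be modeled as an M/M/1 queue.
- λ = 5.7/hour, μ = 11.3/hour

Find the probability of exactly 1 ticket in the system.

ρ = λ/μ = 5.7/11.3 = 0.5044
P(n) = (1-ρ)ρⁿ
P(1) = (1-0.5044) × 0.5044^1
P(1) = 0.4956 × 0.5044
P(1) = 0.2500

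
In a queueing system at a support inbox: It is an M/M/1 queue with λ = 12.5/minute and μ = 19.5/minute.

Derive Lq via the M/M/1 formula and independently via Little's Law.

Method 1 (direct): Lq = λ²/(μ(μ-λ)) = 156.25/(19.5 × 7.00) = 1.1447

Method 2 (Little's Law):
W = 1/(μ-λ) = 1/7.00 = 0.14286
Wq = W - 1/μ = 0.14286 - 0.051282 = 0.09158
Lq = λWq = 12.5 × 0.09158 = 1.1447 ✔ (matches Method 1)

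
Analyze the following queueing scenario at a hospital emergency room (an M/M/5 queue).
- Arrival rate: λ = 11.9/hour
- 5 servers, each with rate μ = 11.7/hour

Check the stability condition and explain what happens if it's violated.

Stability requires ρ = λ/(cμ) < 1
ρ = 11.9/(5 × 11.7) = 11.9/58.50 = 0.2034
Since 0.2034 < 1, the system is STABLE.
The servers are busy 20.34% of the time.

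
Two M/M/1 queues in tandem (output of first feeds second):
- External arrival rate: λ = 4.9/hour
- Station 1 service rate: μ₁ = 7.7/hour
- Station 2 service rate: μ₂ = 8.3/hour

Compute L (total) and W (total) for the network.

By Jackson's theorem, each station behaves as independent M/M/1.
Station 1: ρ₁ = 4.9/7.7 = 0.6364, L₁ = ρ₁/(1-ρ₁) = λ/(μ₁-λ) = 4.9/2.80 = 1.7500
Station 2: ρ₂ = 4.9/8.3 = 0.5904, L₂ = ρ₂/(1-ρ₂) = λ/(μ₂-λ) = 4.9/3.40 = 1.4412
Total: L = L₁ + L₂ = 1.7500 + 1.4412 = 3.1912
W = L/λ = 3.1912/4.9 = 0.6513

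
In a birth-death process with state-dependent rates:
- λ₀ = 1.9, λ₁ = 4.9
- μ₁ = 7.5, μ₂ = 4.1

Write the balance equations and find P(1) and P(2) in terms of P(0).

Balance equations:
State 0: λ₀P₀ = μ₁P₁ → P₁ = (λ₀/μ₁)P₀ = (1.9/7.5)P₀ = 0.2533P₀
State 1: P₂ = (λ₀λ₁)/(μ₁μ₂)P₀ = (1.9×4.9)/(7.5×4.1)P₀ = 0.3028P₀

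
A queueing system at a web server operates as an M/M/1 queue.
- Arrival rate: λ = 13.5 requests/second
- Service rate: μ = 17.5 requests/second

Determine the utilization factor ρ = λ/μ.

Server utilization: ρ = λ/μ
ρ = 13.5/17.5 = 0.7714
The server is busy 77.14% of the time.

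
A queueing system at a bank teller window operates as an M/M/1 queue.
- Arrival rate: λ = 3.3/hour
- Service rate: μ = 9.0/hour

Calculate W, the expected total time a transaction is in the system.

First, compute utilization: ρ = λ/μ = 3.3/9.0 = 0.3667
For M/M/1: W = 1/(μ-λ)
W = 1/(9.0-3.3) = 1/5.70
W = 0.1754 hours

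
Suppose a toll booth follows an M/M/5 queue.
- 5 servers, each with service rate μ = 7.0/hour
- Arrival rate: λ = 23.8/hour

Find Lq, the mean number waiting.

Traffic intensity: ρ = λ/(cμ) = 23.8/(5×7.0) = 0.6800
Since ρ = 0.6800 < 1, system is stable.
Offered load a = λ/μ = cρ = 23.8/7.0 = 3.4000
P₀ = [ Σₙ₌₀^4 aⁿ/n! + a^5/(5!(1-ρ)) ]⁻¹
Σ = a^0/0! + a^1/1! + a^2/2! + a^3/3! + a^4/4! = 1.00000 + 3.40000 + 5.78000 + 6.55067 + 5.56807 = 22.2987
a^5/(5!(1-ρ)) = 454.3542/(120 × 0.3200) = 11.8321
P₀ = 1/(22.2987 + 11.8321) = 0.02930
Lq = P₀·a^5·ρ / (5!(1-ρ)²) = 0.02930 × 454.3542 × 0.6800 / (120 × 0.1024) = 0.7367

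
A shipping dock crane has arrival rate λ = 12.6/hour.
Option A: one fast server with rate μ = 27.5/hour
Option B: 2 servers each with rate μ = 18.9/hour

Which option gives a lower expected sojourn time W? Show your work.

Option A: single server μ = 27.5 (M/M/1)
  ρ_A = 12.6/27.5 = 0.4582
  W_A = 1/(μ-λ) = 1/(27.5-12.6) = 1/14.90 = 0.06711

Option B: 2 servers μ = 18.9 (M/M/2)
  ρ_B = λ/(cμ) = 12.6/(2×18.9) = 0.3333
  Offered load a = λ/μ = cρ = 12.6/18.9 = 0.6667
  P₀ = [ Σₙ₌₀^1 aⁿ/n! + a^2/(2!(1-ρ)) ]⁻¹
  Σ = a^0/0! + a^1/1! = 1.0000 + 0.6667 = 1.6667
  a^2/(2!(1-ρ)) = 0.4444/(2 × 0.6667) = 0.3333
  P₀ = 1/(1.6667 + 0.3333) = 0.5000
  Lq = P₀·a^2·ρ / (2!(1-ρ)²) = 0.50000 × 0.44444 × 0.33333 / (2 × 0.44444) = 0.08333
  Wq_B = Lq/λ = 0.083333/12.6 = 0.006614
  W_B = Wq_B + 1/μ = 0.006614 + 0.05291 = 0.05952

Since W_B = 0.05952 < W_A = 0.06711, Option B (multiple servers) has the shorter time in system.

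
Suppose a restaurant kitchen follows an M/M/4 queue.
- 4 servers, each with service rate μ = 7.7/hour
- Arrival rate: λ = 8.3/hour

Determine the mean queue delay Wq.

Traffic intensity: ρ = λ/(cμ) = 8.3/(4×7.7) = 0.2695
Since ρ = 0.2695 < 1, system is stable.
Offered load a = λ/μ = cρ = 8.3/7.7 = 1.0779
P₀ = [ Σₙ₌₀^3 aⁿ/n! + a^4/(4!(1-ρ)) ]⁻¹
Σ = a^0/0! + a^1/1! + a^2/2! + a^3/3! = 1.0000 + 1.0779 + 0.5810 + 0.2087 = 2.8676
a^4/(4!(1-ρ)) = 1.3500/(24 × 0.7305) = 0.07700
P₀ = 1/(2.8676 + 0.07700) = 0.3396
Lq = P₀·a^4·ρ / (4!(1-ρ)²) = 0.339602 × 1.35005 × 0.269481 / (24 × 0.533659) = 0.009647
Wq = Lq/λ = 0.009647/8.3 = 0.001162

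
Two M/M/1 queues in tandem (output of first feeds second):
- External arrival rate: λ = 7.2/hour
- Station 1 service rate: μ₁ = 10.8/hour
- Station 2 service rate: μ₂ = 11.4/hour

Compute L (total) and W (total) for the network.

By Jackson's theorem, each station behaves as independent M/M/1.
Station 1: ρ₁ = 7.2/10.8 = 0.6667, L₁ = ρ₁/(1-ρ₁) = λ/(μ₁-λ) = 7.2/3.60 = 2.0000
Station 2: ρ₂ = 7.2/11.4 = 0.6316, L₂ = ρ₂/(1-ρ₂) = λ/(μ₂-λ) = 7.2/4.20 = 1.7143
Total: L = L₁ + L₂ = 2.0000 + 1.7143 = 3.7143
W = L/λ = 3.7143/7.2 = 0.5159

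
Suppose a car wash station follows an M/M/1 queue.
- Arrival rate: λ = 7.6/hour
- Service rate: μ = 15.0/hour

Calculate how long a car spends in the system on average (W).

First, compute utilization: ρ = λ/μ = 7.6/15.0 = 0.5067
For M/M/1: W = 1/(μ-λ)
W = 1/(15.0-7.6) = 1/7.40
W = 0.1351 hours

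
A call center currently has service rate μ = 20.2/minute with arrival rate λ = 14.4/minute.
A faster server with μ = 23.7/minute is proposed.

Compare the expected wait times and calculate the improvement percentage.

System 1: ρ₁ = 14.4/20.2 = 0.7129, W₁ = 1/(20.2-14.4) = 0.17241
System 2: ρ₂ = 14.4/23.7 = 0.6076, W₂ = 1/(23.7-14.4) = 0.10753
Improvement: (W₁-W₂)/W₁ = (0.17241-0.10753)/0.17241 = 37.63%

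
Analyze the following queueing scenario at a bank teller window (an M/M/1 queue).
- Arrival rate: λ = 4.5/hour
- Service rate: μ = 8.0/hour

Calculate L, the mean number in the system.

ρ = λ/μ = 4.5/8.0 = 0.5625
For M/M/1: L = λ/(μ-λ)
L = 4.5/(8.0-4.5) = 4.5/3.50
L = 1.2857 transactions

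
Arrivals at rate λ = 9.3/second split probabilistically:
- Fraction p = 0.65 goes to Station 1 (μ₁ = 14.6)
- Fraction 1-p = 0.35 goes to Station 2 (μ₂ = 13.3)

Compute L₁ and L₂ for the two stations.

Effective rates: λ₁ = 9.3×0.65 = 6.045, λ₂ = 9.3×0.35 = 3.255
Station 1: ρ₁ = 6.045/14.6 = 0.41404, L₁ = ρ₁/(1-ρ₁) = 0.41404/(1-0.41404) = 0.7066
Station 2: ρ₂ = 3.255/13.3 = 0.2447, L₂ = ρ₂/(1-ρ₂) = 0.2447/(1-0.2447) = 0.3240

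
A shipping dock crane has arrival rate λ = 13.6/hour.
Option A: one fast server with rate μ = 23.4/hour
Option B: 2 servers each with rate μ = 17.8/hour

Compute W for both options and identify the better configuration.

Option A: single server μ = 23.4 (M/M/1)
  ρ_A = 13.6/23.4 = 0.5812
  W_A = 1/(μ-λ) = 1/(23.4-13.6) = 1/9.80 = 0.1020

Option B: 2 servers μ = 17.8 (M/M/2)
  ρ_B = λ/(cμ) = 13.6/(2×17.8) = 0.3820
  Offered load a = λ/μ = cρ = 13.6/17.8 = 0.7640
  P₀ = [ Σₙ₌₀^1 aⁿ/n! + a^2/(2!(1-ρ)) ]⁻¹
  Σ = a^0/0! + a^1/1! = 1.0000 + 0.7640 = 1.7640
  a^2/(2!(1-ρ)) = 0.5838/(2 × 0.6180) = 0.4723
  P₀ = 1/(1.7640 + 0.4723) = 0.4472
  Lq = P₀·a^2·ρ / (2!(1-ρ)²) = 0.4472 × 0.5838 × 0.3820 / (2 × 0.3819) = 0.1306
  Wq_B = Lq/λ = 0.13056/13.6 = 0.009600
  W_B = Wq_B + 1/μ = 0.009600 + 0.05618 = 0.06578

Since W_B = 0.06578 < W_A = 0.1020, Option B (multiple servers) has the shorter time in system.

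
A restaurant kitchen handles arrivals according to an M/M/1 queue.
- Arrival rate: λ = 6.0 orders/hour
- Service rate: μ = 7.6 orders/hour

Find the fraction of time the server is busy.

Server utilization: ρ = λ/μ
ρ = 6.0/7.6 = 0.7895
The server is busy 78.95% of the time.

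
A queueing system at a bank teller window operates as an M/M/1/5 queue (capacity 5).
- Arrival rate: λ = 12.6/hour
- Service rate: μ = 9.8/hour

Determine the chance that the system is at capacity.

ρ = λ/μ = 12.6/9.8 = 1.28571
P₀ = (1-ρ)/(1-ρ^(K+1)) = (1-1.28571)/(1-1.28571^6) = -0.2857/-3.5171 = 0.08123
P_K = P₀×ρ^K = 0.08123 × 1.28571^5 = 0.08123 × 3.5133 = 0.2854
Blocking probability = 28.54%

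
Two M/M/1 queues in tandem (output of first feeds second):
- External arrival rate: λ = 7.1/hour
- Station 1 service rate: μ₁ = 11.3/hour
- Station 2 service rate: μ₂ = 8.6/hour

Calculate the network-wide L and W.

By Jackson's theorem, each station behaves as independent M/M/1.
Station 1: ρ₁ = 7.1/11.3 = 0.6283, L₁ = ρ₁/(1-ρ₁) = λ/(μ₁-λ) = 7.1/4.20 = 1.6905
Station 2: ρ₂ = 7.1/8.6 = 0.8256, L₂ = ρ₂/(1-ρ₂) = λ/(μ₂-λ) = 7.1/1.50 = 4.7333
Total: L = L₁ + L₂ = 1.6905 + 4.7333 = 6.4238
W = L/λ = 6.4238/7.1 = 0.9048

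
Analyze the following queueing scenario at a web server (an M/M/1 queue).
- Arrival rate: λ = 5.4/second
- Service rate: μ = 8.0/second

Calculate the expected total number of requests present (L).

ρ = λ/μ = 5.4/8.0 = 0.6750
For M/M/1: L = λ/(μ-λ)
L = 5.4/(8.0-5.4) = 5.4/2.60
L = 2.0769 requests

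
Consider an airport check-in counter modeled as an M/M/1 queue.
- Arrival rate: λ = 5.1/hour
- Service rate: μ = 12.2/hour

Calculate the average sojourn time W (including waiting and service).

First, compute utilization: ρ = λ/μ = 5.1/12.2 = 0.4180
For M/M/1: W = 1/(μ-λ)
W = 1/(12.2-5.1) = 1/7.10
W = 0.1408 hours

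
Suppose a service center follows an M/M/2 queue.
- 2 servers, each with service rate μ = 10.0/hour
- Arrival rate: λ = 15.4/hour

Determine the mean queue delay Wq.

Traffic intensity: ρ = λ/(cμ) = 15.4/(2×10.0) = 0.7700
Since ρ = 0.7700 < 1, system is stable.
Offered load a = λ/μ = cρ = 15.4/10.0 = 1.5400
P₀ = [ Σₙ₌₀^1 aⁿ/n! + a^2/(2!(1-ρ)) ]⁻¹
Σ = a^0/0! + a^1/1! = 1.0000 + 1.5400 = 2.5400
a^2/(2!(1-ρ)) = 2.3716/(2 × 0.2300) = 5.1557
P₀ = 1/(2.5400 + 5.1557) = 0.1299
Lq = P₀·a^2·ρ / (2!(1-ρ)²) = 0.129944 × 2.37160 × 0.770000 / (2 × 0.0529000) = 2.2429
Wq = Lq/λ = 2.2429/15.4 = 0.1456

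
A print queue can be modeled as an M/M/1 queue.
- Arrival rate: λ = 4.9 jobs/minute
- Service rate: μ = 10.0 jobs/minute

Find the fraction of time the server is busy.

Server utilization: ρ = λ/μ
ρ = 4.9/10.0 = 0.4900
The server is busy 49.00% of the time.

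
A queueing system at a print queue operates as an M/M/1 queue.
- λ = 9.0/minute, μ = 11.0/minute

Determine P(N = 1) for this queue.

ρ = λ/μ = 9.0/11.0 = 0.81818
P(n) = (1-ρ)ρⁿ
P(1) = (1-0.81818) × 0.81818^1
P(1) = 0.18182 × 0.81818
P(1) = 0.1488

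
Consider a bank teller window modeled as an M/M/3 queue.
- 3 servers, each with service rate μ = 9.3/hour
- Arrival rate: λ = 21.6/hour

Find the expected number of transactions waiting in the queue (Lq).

Traffic intensity: ρ = λ/(cμ) = 21.6/(3×9.3) = 0.7742
Since ρ = 0.7742 < 1, system is stable.
Offered load a = λ/μ = cρ = 21.6/9.3 = 2.3226
P₀ = [ Σₙ₌₀^2 aⁿ/n! + a^3/(3!(1-ρ)) ]⁻¹
Σ = a^0/0! + a^1/1! + a^2/2! = 1.0000 + 2.3226 + 2.6972 = 6.0198
a^3/(3!(1-ρ)) = 12.5289/(6 × 0.225806) = 9.2475
P₀ = 1/(6.0198 + 9.2475) = 0.06550
Lq = P₀·a^3·ρ / (3!(1-ρ)²) = 0.06550 × 12.5289 × 0.7742 / (6 × 0.05099) = 2.0767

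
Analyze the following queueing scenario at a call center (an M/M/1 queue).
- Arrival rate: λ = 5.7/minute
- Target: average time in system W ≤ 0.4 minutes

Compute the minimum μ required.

For M/M/1: W = 1/(μ-λ)
Need W ≤ 0.4, so 1/(μ-λ) ≤ 0.4
μ - λ ≥ 1/0.4 = 2.5000
μ ≥ 5.7 + 2.5000 = 8.2000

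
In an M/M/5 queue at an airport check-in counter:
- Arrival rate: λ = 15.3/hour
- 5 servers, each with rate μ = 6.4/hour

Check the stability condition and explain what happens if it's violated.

Stability requires ρ = λ/(cμ) < 1
ρ = 15.3/(5 × 6.4) = 15.3/32.00 = 0.4781
Since 0.4781 < 1, the system is STABLE.
The servers are busy 47.81% of the time.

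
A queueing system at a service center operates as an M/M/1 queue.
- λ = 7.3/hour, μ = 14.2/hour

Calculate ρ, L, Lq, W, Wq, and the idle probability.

Step 1: ρ = λ/μ = 7.3/14.2 = 0.5141
Step 2: L = λ/(μ-λ) = 7.3/6.90 = 1.0580
Step 3: Lq = λ²/(μ(μ-λ)) = 53.29/(14.2×6.90) = 0.5439
Step 4: W = 1/(μ-λ) = 1/6.90 = 0.14493
Step 5: Wq = λ/(μ(μ-λ)) = 7.3/(14.2×6.90) = 0.07451
Step 6: P(0) = 1-ρ = 0.4859
Verify: L = λW = 7.3×0.14493 = 1.0580 ✔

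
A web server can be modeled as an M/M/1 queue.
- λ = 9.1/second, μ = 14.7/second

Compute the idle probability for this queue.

ρ = λ/μ = 9.1/14.7 = 0.6190
P(0) = 1 - ρ = 1 - 0.6190 = 0.3810
The server is idle 38.10% of the time.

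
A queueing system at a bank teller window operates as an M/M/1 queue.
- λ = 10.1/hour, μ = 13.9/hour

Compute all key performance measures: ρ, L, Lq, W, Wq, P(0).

Step 1: ρ = λ/μ = 10.1/13.9 = 0.7266
Step 2: L = λ/(μ-λ) = 10.1/3.80 = 2.6579
Step 3: Lq = λ²/(μ(μ-λ)) = 102.01/(13.9×3.80) = 1.9313
Step 4: W = 1/(μ-λ) = 1/3.80 = 0.26316
Step 5: Wq = λ/(μ(μ-λ)) = 10.1/(13.9×3.80) = 0.1912
Step 6: P(0) = 1-ρ = 0.2734
Verify: L = λW = 10.1×0.26316 = 2.6579 ✔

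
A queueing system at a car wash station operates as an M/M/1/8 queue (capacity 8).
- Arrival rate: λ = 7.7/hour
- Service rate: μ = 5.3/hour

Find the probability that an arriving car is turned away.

ρ = λ/μ = 7.7/5.3 = 1.45283
P₀ = (1-ρ)/(1-ρ^(K+1)) = (1-1.45283)/(1-1.45283^9) = -0.4528/-27.8359 = 0.01627
P_K = P₀×ρ^K = 0.01627 × 1.45283^8 = 0.01627 × 19.8481 = 0.3229
Blocking probability = 32.29%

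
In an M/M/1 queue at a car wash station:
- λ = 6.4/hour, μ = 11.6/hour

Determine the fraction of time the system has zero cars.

ρ = λ/μ = 6.4/11.6 = 0.5517
P(0) = 1 - ρ = 1 - 0.5517 = 0.4483
The server is idle 44.83% of the time.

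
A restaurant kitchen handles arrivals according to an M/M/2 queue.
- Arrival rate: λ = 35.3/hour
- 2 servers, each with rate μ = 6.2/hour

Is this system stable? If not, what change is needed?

Stability requires ρ = λ/(cμ) < 1
ρ = 35.3/(2 × 6.2) = 35.3/12.40 = 2.8468
Since 2.8468 ≥ 1, the system is UNSTABLE.
Need c > λ/μ = 35.3/6.2 = 5.69.
Minimum servers needed: c = 6.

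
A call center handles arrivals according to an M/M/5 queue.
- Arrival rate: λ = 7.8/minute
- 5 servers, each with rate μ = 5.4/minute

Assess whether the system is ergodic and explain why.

Stability requires ρ = λ/(cμ) < 1
ρ = 7.8/(5 × 5.4) = 7.8/27.00 = 0.2889
Since 0.2889 < 1, the system is STABLE.
The servers are busy 28.89% of the time.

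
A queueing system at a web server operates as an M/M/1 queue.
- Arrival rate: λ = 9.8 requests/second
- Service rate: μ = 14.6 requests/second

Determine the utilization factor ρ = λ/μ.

Server utilization: ρ = λ/μ
ρ = 9.8/14.6 = 0.6712
The server is busy 67.12% of the time.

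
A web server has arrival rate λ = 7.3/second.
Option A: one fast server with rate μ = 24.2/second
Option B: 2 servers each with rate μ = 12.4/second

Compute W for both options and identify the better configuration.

Option A: single server μ = 24.2 (M/M/1)
  ρ_A = 7.3/24.2 = 0.3017
  W_A = 1/(μ-λ) = 1/(24.2-7.3) = 1/16.90 = 0.05917

Option B: 2 servers μ = 12.4 (M/M/2)
  ρ_B = λ/(cμ) = 7.3/(2×12.4) = 0.2944
  Offered load a = λ/μ = cρ = 7.3/12.4 = 0.5887
  P₀ = [ Σₙ₌₀^1 aⁿ/n! + a^2/(2!(1-ρ)) ]⁻¹
  Σ = a^0/0! + a^1/1! = 1.0000 + 0.5887 = 1.5887
  a^2/(2!(1-ρ)) = 0.3466/(2 × 0.7056) = 0.2456
  P₀ = 1/(1.5887 + 0.2456) = 0.5452
  Lq = P₀·a^2·ρ / (2!(1-ρ)²) = 0.54517 × 0.34658 × 0.29435 / (2 × 0.49794) = 0.05585
  Wq_B = Lq/λ = 0.055848/7.3 = 0.007650
  W_B = Wq_B + 1/μ = 0.007650 + 0.08065 = 0.08830

Since W_A = 0.05917 < W_B = 0.08830, Option A (single fast server) has the shorter time in system.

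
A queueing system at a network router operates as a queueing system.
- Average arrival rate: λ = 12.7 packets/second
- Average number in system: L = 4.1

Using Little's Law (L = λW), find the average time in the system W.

Little's Law: L = λW, so W = L/λ
W = 4.1/12.7 = 0.3228 seconds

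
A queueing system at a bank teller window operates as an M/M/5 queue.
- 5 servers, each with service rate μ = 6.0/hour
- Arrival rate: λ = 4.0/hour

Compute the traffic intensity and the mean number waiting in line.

Traffic intensity: ρ = λ/(cμ) = 4.0/(5×6.0) = 0.1333
Since ρ = 0.1333 < 1, system is stable.
Offered load a = λ/μ = cρ = 4.0/6.0 = 0.6667
P₀ = [ Σₙ₌₀^4 aⁿ/n! + a^5/(5!(1-ρ)) ]⁻¹
Σ = a^0/0! + a^1/1! + a^2/2! + a^3/3! + a^4/4! = 1.0000 + 0.6667 + 0.2222 + 0.04938 + 0.008230 = 1.9465
a^5/(5!(1-ρ)) = 0.1317/(120 × 0.8667) = 0.001266
P₀ = 1/(1.9465 + 0.001266) = 0.5134
Lq = P₀·a^5·ρ / (5!(1-ρ)²) = 0.51341 × 0.13169 × 0.13333 / (120 × 0.75111) = 0.0001000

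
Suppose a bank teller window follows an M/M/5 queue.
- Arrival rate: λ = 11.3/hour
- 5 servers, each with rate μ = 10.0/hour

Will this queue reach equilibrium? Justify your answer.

Stability requires ρ = λ/(cμ) < 1
ρ = 11.3/(5 × 10.0) = 11.3/50.00 = 0.2260
Since 0.2260 < 1, the system is STABLE.
The servers are busy 22.60% of the time.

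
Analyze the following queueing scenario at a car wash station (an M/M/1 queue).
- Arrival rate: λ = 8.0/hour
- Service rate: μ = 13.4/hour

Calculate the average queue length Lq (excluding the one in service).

ρ = λ/μ = 8.0/13.4 = 0.5970
For M/M/1: Lq = λ²/(μ(μ-λ))
Lq = 64.00/(13.4 × 5.40)
Lq = 0.8845 cars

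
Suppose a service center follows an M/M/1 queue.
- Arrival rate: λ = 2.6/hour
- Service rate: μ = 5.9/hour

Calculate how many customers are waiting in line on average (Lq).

ρ = λ/μ = 2.6/5.9 = 0.4407
For M/M/1: Lq = λ²/(μ(μ-λ))
Lq = 6.76/(5.9 × 3.30)
Lq = 0.3472 customers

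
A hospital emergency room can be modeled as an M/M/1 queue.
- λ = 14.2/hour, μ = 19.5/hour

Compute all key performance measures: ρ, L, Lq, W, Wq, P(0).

Step 1: ρ = λ/μ = 14.2/19.5 = 0.7282
Step 2: L = λ/(μ-λ) = 14.2/5.30 = 2.6792
Step 3: Lq = λ²/(μ(μ-λ)) = 201.64/(19.5×5.30) = 1.9510
Step 4: W = 1/(μ-λ) = 1/5.30 = 0.188679
Step 5: Wq = λ/(μ(μ-λ)) = 14.2/(19.5×5.30) = 0.1374
Step 6: P(0) = 1-ρ = 0.2718
Verify: L = λW = 14.2×0.188679 = 2.6792 ✔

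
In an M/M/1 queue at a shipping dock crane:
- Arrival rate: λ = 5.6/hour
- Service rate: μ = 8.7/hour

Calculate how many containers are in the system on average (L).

ρ = λ/μ = 5.6/8.7 = 0.6437
For M/M/1: L = λ/(μ-λ)
L = 5.6/(8.7-5.6) = 5.6/3.10
L = 1.8065 containers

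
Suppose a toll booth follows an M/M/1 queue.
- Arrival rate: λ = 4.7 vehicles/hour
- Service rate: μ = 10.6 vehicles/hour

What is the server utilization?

Server utilization: ρ = λ/μ
ρ = 4.7/10.6 = 0.4434
The server is busy 44.34% of the time.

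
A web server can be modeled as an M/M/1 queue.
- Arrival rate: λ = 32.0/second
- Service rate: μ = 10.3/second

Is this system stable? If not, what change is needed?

Stability requires ρ = λ/(cμ) < 1
ρ = 32.0/(1 × 10.3) = 32.0/10.30 = 3.1068
Since 3.1068 ≥ 1, the system is UNSTABLE.
Queue grows without bound. Need μ > λ = 32.0.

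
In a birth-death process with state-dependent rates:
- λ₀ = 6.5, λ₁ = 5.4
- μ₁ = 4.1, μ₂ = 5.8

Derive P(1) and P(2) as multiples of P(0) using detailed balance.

Balance equations:
State 0: λ₀P₀ = μ₁P₁ → P₁ = (λ₀/μ₁)P₀ = (6.5/4.1)P₀ = 1.5854P₀
State 1: P₂ = (λ₀λ₁)/(μ₁μ₂)P₀ = (6.5×5.4)/(4.1×5.8)P₀ = 1.4760P₀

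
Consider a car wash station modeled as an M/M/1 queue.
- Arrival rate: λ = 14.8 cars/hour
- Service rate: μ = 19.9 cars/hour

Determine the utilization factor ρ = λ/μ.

Server utilization: ρ = λ/μ
ρ = 14.8/19.9 = 0.7437
The server is busy 74.37% of the time.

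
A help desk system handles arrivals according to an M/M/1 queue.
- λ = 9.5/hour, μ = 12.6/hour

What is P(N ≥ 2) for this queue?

ρ = λ/μ = 9.5/12.6 = 0.7540
P(N ≥ n) = ρⁿ
P(N ≥ 2) = 0.7540^2
P(N ≥ 2) = 0.5685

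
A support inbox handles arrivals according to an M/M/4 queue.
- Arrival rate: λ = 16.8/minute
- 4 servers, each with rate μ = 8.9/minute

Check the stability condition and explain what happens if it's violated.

Stability requires ρ = λ/(cμ) < 1
ρ = 16.8/(4 × 8.9) = 16.8/35.60 = 0.4719
Since 0.4719 < 1, the system is STABLE.
The servers are busy 47.19% of the time.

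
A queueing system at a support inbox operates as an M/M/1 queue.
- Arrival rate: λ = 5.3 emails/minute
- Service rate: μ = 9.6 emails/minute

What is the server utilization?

Server utilization: ρ = λ/μ
ρ = 5.3/9.6 = 0.5521
The server is busy 55.21% of the time.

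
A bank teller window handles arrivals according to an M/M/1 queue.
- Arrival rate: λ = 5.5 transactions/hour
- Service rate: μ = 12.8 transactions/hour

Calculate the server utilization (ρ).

Server utilization: ρ = λ/μ
ρ = 5.5/12.8 = 0.4297
The server is busy 42.97% of the time.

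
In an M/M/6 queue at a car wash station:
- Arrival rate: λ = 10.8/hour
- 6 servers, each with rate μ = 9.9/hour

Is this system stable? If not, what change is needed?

Stability requires ρ = λ/(cμ) < 1
ρ = 10.8/(6 × 9.9) = 10.8/59.40 = 0.1818
Since 0.1818 < 1, the system is STABLE.
The servers are busy 18.18% of the time.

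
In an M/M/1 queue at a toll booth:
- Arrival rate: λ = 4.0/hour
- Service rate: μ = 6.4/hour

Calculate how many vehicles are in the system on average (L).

ρ = λ/μ = 4.0/6.4 = 0.6250
For M/M/1: L = λ/(μ-λ)
L = 4.0/(6.4-4.0) = 4.0/2.40
L = 1.6667 vehicles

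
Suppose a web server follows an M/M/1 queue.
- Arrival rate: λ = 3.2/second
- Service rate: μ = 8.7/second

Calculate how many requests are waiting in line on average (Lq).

ρ = λ/μ = 3.2/8.7 = 0.3678
For M/M/1: Lq = λ²/(μ(μ-λ))
Lq = 10.24/(8.7 × 5.50)
Lq = 0.2140 requests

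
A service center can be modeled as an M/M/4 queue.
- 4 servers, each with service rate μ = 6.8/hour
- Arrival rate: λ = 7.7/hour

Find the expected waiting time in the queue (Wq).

Traffic intensity: ρ = λ/(cμ) = 7.7/(4×6.8) = 0.2831
Since ρ = 0.2831 < 1, system is stable.
Offered load a = λ/μ = cρ = 7.7/6.8 = 1.1324
P₀ = [ Σₙ₌₀^3 aⁿ/n! + a^4/(4!(1-ρ)) ]⁻¹
Σ = a^0/0! + a^1/1! + a^2/2! + a^3/3! = 1.0000 + 1.1324 + 0.6411 + 0.2420 = 3.0155
a^4/(4!(1-ρ)) = 1.6441/(24 × 0.71691) = 0.09555
P₀ = 1/(3.0155 + 0.09555) = 0.3214
Lq = P₀·a^4·ρ / (4!(1-ρ)²) = 0.3214 × 1.6441 × 0.2831 / (24 × 0.5140) = 0.01213
Wq = Lq/λ = 0.01213/7.7 = 0.001575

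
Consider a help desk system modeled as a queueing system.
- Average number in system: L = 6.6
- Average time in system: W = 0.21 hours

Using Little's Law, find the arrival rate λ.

Little's Law: L = λW, so λ = L/W
λ = 6.6/0.21 = 31.4286 tickets/hour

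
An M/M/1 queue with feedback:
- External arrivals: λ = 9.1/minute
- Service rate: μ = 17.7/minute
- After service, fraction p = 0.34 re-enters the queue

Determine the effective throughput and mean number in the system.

Effective arrival rate: λ_eff = λ/(1-p) = 9.1/(1-0.34) = 9.1/0.66 = 13.78788
ρ = λ_eff/μ = 13.78788/17.7 = 0.778976
L = ρ/(1-ρ) = 0.778976/(1-0.778976) = 3.5244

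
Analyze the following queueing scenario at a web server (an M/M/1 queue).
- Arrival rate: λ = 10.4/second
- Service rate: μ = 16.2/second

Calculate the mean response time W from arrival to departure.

First, compute utilization: ρ = λ/μ = 10.4/16.2 = 0.6420
For M/M/1: W = 1/(μ-λ)
W = 1/(16.2-10.4) = 1/5.80
W = 0.1724 seconds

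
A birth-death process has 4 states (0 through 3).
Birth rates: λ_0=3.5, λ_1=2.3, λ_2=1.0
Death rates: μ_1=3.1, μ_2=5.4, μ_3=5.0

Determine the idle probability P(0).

Ratios P(n)/P(0) = (λ₀···λₙ₋₁)/(μ₁···μₙ):
P(1)/P(0) = (3.5)/(3.1) = 1.1290
P(2)/P(0) = (3.5×2.3)/(3.1×5.4) = 0.4809
P(3)/P(0) = (3.5×2.3×1.0)/(3.1×5.4×5.0) = 0.09618

Normalization: ∑ P(n) = 1
P(0) × (1.0000 + 1.1290 + 0.4809 + 0.09618) = 1
P(0) × 2.7061 = 1
P(0) = 1/2.7061 = 0.3695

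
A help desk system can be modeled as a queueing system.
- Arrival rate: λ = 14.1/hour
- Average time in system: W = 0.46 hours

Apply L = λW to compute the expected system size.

Little's Law: L = λW
L = 14.1 × 0.46 = 6.4860 tickets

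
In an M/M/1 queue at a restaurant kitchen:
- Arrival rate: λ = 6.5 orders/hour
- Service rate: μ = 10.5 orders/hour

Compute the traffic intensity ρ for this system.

Server utilization: ρ = λ/μ
ρ = 6.5/10.5 = 0.6190
The server is busy 61.90% of the time.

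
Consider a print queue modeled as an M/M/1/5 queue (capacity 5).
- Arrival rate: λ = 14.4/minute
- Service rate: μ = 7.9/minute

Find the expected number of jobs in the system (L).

ρ = λ/μ = 14.4/7.9 = 1.8228
P₀ = (1-ρ)/(1-ρ^(K+1)) = (1-1.8228)/(1-1.8228^6) = -0.8228/-35.6804 = 0.02306
P_K = P₀×ρ^K = 0.02306 × 1.8228^5 = 0.02306 × 20.1231 = 0.4640
L = ρ[1 - (K+1)ρ^K + Kρ^(K+1)] / [(1-ρ)(1-ρ^(K+1))]
L = 1.8228 × (1 - 6×20.1231 + 5×36.6804) / ((1 - 1.8228) × (1 - 36.6804)) = 3.9528 jobs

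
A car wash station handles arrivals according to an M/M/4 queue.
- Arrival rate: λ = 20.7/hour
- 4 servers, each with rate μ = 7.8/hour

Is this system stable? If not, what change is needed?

Stability requires ρ = λ/(cμ) < 1
ρ = 20.7/(4 × 7.8) = 20.7/31.20 = 0.6635
Since 0.6635 < 1, the system is STABLE.
The servers are busy 66.35% of the time.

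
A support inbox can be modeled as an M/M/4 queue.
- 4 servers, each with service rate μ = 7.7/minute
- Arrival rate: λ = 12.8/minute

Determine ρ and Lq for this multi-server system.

Traffic intensity: ρ = λ/(cμ) = 12.8/(4×7.7) = 0.4156
Since ρ = 0.4156 < 1, system is stable.
Offered load a = λ/μ = cρ = 12.8/7.7 = 1.6623
P₀ = [ Σₙ₌₀^3 aⁿ/n! + a^4/(4!(1-ρ)) ]⁻¹
Σ = a^0/0! + a^1/1! + a^2/2! + a^3/3! = 1.0000 + 1.6623 + 1.3817 + 0.7656 = 4.8096
a^4/(4!(1-ρ)) = 7.6362/(24 × 0.5844) = 0.5444
P₀ = 1/(4.8096 + 0.5444) = 0.1868
Lq = P₀·a^4·ρ / (4!(1-ρ)²) = 0.18677 × 7.6362 × 0.41558 / (24 × 0.34154) = 0.07231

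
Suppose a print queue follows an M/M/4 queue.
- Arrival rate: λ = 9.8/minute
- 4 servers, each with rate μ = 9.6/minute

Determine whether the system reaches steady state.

Stability requires ρ = λ/(cμ) < 1
ρ = 9.8/(4 × 9.6) = 9.8/38.40 = 0.2552
Since 0.2552 < 1, the system is STABLE.
The servers are busy 25.52% of the time.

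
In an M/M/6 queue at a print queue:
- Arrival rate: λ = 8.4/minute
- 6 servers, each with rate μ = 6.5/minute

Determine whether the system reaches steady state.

Stability requires ρ = λ/(cμ) < 1
ρ = 8.4/(6 × 6.5) = 8.4/39.00 = 0.2154
Since 0.2154 < 1, the system is STABLE.
The servers are busy 21.54% of the time.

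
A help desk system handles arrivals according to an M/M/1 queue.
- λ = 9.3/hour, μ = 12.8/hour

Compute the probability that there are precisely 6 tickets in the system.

ρ = λ/μ = 9.3/12.8 = 0.72656
P(n) = (1-ρ)ρⁿ
P(6) = (1-0.72656) × 0.72656^6
P(6) = 0.2734 × 0.1471
P(6) = 0.04022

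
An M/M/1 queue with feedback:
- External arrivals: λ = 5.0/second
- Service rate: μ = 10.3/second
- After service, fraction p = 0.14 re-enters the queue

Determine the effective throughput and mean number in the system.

Effective arrival rate: λ_eff = λ/(1-p) = 5.0/(1-0.14) = 5.0/0.86 = 5.81395
ρ = λ_eff/μ = 5.81395/10.3 = 0.56446
L = ρ/(1-ρ) = 0.56446/(1-0.56446) = 1.2960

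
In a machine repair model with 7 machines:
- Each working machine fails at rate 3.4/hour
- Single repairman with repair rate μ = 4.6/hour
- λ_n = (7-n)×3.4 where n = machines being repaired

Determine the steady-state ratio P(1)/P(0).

P(1)/P(0) = ∏_{i=0}^{1-1} λ_i/μ_{i+1}
= (7-0)×3.4/4.6
= 5.1739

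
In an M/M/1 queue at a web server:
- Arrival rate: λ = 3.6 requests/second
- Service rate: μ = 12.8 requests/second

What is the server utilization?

Server utilization: ρ = λ/μ
ρ = 3.6/12.8 = 0.2812
The server is busy 28.12% of the time.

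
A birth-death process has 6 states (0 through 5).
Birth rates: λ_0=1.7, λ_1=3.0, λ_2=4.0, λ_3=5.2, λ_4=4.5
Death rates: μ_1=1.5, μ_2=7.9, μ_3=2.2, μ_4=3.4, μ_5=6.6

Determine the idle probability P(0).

Ratios P(n)/P(0) = (λ₀···λₙ₋₁)/(μ₁···μₙ):
P(1)/P(0) = (1.7)/(1.5) = 1.1333
P(2)/P(0) = (1.7×3.0)/(1.5×7.9) = 0.4304
P(3)/P(0) = (1.7×3.0×4.0)/(1.5×7.9×2.2) = 0.7825
P(4)/P(0) = (1.7×3.0×4.0×5.2)/(1.5×7.9×2.2×3.4) = 1.1968
P(5)/P(0) = (1.7×3.0×4.0×5.2×4.5)/(1.5×7.9×2.2×3.4×6.6) = 0.8160

Normalization: ∑ P(n) = 1
P(0) × (1.0000 + 1.1333 + 0.4304 + 0.7825 + 1.1968 + 0.8160) = 1
P(0) × 5.3590 = 1
P(0) = 1/5.3590 = 0.1866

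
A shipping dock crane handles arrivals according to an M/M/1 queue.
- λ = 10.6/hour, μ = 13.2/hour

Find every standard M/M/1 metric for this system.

Step 1: ρ = λ/μ = 10.6/13.2 = 0.8030
Step 2: L = λ/(μ-λ) = 10.6/2.60 = 4.0769
Step 3: Lq = λ²/(μ(μ-λ)) = 112.36/(13.2×2.60) = 3.2739
Step 4: W = 1/(μ-λ) = 1/2.60 = 0.384615
Step 5: Wq = λ/(μ(μ-λ)) = 10.6/(13.2×2.60) = 0.3089
Step 6: P(0) = 1-ρ = 0.1970
Verify: L = λW = 10.6×0.384615 = 4.0769 ✔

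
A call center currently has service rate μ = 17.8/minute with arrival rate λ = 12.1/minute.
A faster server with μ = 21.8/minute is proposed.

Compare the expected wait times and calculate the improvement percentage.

System 1: ρ₁ = 12.1/17.8 = 0.6798, W₁ = 1/(17.8-12.1) = 0.17544
System 2: ρ₂ = 12.1/21.8 = 0.5550, W₂ = 1/(21.8-12.1) = 0.10309
Improvement: (W₁-W₂)/W₁ = (0.17544-0.10309)/0.17544 = 41.24%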